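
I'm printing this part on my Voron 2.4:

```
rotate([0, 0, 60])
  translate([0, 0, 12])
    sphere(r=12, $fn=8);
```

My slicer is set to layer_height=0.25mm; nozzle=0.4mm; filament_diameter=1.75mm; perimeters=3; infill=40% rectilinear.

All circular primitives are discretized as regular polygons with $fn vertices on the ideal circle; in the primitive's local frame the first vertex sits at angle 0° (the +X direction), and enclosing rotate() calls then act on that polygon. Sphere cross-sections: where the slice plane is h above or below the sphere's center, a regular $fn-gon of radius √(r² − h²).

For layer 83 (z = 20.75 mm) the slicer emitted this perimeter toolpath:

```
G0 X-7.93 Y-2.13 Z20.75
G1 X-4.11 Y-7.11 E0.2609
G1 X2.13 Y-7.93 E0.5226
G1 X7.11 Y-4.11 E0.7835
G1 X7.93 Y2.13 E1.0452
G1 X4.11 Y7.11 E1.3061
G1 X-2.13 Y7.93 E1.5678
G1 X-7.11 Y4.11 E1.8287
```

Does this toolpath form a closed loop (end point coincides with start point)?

Start point (G0): (-7.93, -2.13). End point (last G1): the path does not return to the start — open.

no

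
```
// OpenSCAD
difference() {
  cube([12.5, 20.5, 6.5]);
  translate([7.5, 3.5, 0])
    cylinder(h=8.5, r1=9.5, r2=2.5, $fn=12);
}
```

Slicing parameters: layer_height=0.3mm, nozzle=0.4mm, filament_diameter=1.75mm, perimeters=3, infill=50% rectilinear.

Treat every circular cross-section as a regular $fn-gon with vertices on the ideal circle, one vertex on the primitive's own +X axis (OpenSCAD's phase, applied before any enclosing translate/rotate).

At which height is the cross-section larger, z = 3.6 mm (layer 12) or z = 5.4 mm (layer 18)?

layer 18 (z = 5.4 mm)

Layer 12 (z = 3.6): the 12.5×20.5 cube contributes its full rectangle (area 256.25 mm²); the cone at (7.5, 3.5): at t=0.424 of its height the radius interpolates to r₁+(r₂−r₁)t = 6.535, giving a regular 12-gon of that circumradius (area = (12/2)·6.535²·sin(360°/12) = 128.13 mm²); Taking the first minus the rest: starting from the 12.5×20.5 cube (256.25 mm²), the cone at (7.5, 3.5) partially overlaps it — only the 98.97 mm² overlap (of its 128.13 mm²) is removed, clipping the outline — area = 157.28 mm². So its area = 157.28 mm². Layer 18 (z = 5.4): the cube is present — its section is the full 12.5×20.5 rectangle (area 256.25 mm²); the cone at (7.5, 3.5): at t=0.635 of its height the radius interpolates to r₁+(r₂−r₁)t = 5.053, giving a regular 12-gon of that circumradius (area = (12/2)·5.053²·sin(360°/12) = 76.60 mm²); Subtracting the remaining from the first: starting from the 12.5×20.5 cube (256.25 mm²), the cone at (7.5, 3.5) partially overlaps it — only the 69.68 mm² overlap (of its 76.60 mm²) is removed, clipping the outline — area = 186.57 mm². So its area = 186.57 mm². Layer 18 is larger (186.57 vs 157.28 mm²).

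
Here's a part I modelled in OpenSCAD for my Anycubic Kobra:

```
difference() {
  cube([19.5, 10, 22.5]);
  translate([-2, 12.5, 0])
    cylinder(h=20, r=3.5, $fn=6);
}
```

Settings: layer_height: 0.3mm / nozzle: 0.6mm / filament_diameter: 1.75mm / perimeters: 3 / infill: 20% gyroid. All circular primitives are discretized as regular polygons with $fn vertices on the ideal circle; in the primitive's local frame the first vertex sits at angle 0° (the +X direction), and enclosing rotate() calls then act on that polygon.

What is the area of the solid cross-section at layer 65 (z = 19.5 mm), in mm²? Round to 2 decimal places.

195.00 mm²

At z = 19.5 mm: the cube is present — its section is the full 19.5×10 rectangle (area 195.00 mm²); the r=3.5 cylinder at (-2, 12.5) contributes a regular 6-gon of circumradius 3.5 (area = (6/2)·3.500²·sin(360°/6) = 31.83 mm²); Subtracting the remaining from the first: starting from the 19.5×10 cube (195.00 mm²), the r=3.5 cylinder at (-2, 12.5) partially overlaps it — only the 0.00 mm² overlap (of its 31.83 mm²) is removed, clipping the outline — area = 195.00 mm². Overall, the cross-section is a single solid region. Net area = 195.00 mm².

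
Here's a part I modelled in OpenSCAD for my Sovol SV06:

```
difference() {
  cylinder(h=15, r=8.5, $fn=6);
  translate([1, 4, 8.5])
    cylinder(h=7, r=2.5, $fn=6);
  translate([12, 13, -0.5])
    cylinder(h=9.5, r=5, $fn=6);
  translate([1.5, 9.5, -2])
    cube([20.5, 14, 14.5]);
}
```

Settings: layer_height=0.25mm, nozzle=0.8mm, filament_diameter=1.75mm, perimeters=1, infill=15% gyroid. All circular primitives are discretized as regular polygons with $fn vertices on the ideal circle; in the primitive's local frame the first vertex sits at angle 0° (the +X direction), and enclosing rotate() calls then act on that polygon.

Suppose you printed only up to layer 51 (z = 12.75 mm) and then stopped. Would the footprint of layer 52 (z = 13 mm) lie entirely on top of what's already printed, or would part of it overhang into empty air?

Compare the two slices. At z = 12.75: the r=8.5 cylinder gives a regular 6-gon of circumradius 8.5 (constant along its height) (area = (6/2)·8.500²·sin(360°/6) = 187.71 mm²); the r=2.5 cylinder at (1, 4) gives a regular 6-gon of circumradius 2.5 (constant along its height) (area = (6/2)·2.500²·sin(360°/6) = 16.24 mm²); the cylinder at (12, 13) is absent (z outside [-0.5, 9]); the cube at (1.5, 9.5) is not intersected at this z (z outside [-2, 12.5]); Subtracting the remaining from the first: starting from the r=8.5 cylinder (187.71 mm²), the r=2.5 cylinder at (1, 4) lies wholly inside it (removes its full 16.24 mm² and its 15.00 mm outline becomes a hole wall) — area = 171.47 mm². At z = 13: the r=8.5 cylinder contributes a regular 6-gon of circumradius 8.5 (area = (6/2)·8.500²·sin(360°/6) = 187.71 mm²); the r=2.5 cylinder at (1, 4) gives a regular 6-gon of circumradius 2.5 (constant along its height) (area = (6/2)·2.500²·sin(360°/6) = 16.24 mm²); the cylinder at (12, 13) is not intersected at this z (z outside [-0.5, 9]); the cube at (1.5, 9.5) is absent (z outside [-2, 12.5]); Subtracting the remaining from the first: starting from the r=8.5 cylinder (187.71 mm²), the r=2.5 cylinder at (1, 4) lies wholly inside it (removes its full 16.24 mm² and its 15.00 mm outline becomes a hole wall) — area = 171.47 mm². Checking containment: the cross-section at z = 13 is a subset of the cross-section at z = 12.75.

entirely on top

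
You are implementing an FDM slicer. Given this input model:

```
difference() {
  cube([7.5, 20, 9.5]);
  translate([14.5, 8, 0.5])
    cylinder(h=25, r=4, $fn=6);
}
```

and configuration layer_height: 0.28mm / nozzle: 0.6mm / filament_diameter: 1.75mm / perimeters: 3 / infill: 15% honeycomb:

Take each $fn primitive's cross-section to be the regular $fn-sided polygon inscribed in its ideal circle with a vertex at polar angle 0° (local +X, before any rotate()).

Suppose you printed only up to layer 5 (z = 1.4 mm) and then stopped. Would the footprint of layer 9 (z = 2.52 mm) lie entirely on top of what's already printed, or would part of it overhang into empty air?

entirely on top

Compare the two slices. At z = 1.4: the cube is present — its section is the full 7.5×20 rectangle (area 150.00 mm²); the cylinder at (14.5, 8): section is a regular 6-gon, circumradius r=4 (area = (6/2)·4.000²·sin(360°/6) = 41.57 mm²); After the difference (first − rest): starting from the 7.5×20 cube (150.00 mm²), the r=4 cylinder at (14.5, 8) misses the remaining region (no effect) — area = 150.00 mm². At z = 2.52: the cube (footprint 7.5×20) is included at this height (area 150.00 mm²); the cylinder at (14.5, 8): section is a regular 6-gon, circumradius r=4 (area = (6/2)·4.000²·sin(360°/6) = 41.57 mm²); Taking the first minus the rest: starting from the 7.5×20 cube (150.00 mm²), the r=4 cylinder at (14.5, 8) misses the remaining region (no effect) — area = 150.00 mm². Checking containment: the cross-section at z = 2.52 is a subset of the cross-section at z = 1.4.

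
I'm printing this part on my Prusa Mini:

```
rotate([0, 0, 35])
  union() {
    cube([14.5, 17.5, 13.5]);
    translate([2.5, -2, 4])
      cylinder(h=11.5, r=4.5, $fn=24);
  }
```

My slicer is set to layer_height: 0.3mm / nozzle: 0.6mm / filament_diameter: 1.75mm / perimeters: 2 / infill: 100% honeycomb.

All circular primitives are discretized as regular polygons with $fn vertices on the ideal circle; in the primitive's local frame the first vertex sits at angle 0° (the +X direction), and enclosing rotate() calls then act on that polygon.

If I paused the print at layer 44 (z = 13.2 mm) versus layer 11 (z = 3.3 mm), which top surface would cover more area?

layer 44 (z = 13.2 mm)

Layer 44 (z = 13.2): the cube is present — its section is the full 14.5×17.5 rectangle (area 253.75 mm²); the r=4.5 cylinder at (2.5, -2) contributes a regular 24-gon of circumradius 4.5 (area = (24/2)·4.500²·sin(360°/24) = 62.89 mm²); Merging all regions: the regions partially overlap — summed areas 316.64 mm² minus the doubly-counted overlap 12.66 mm² gives 303.98 mm² — area = 303.98 mm²; (whole slice rotated 35° about Z — lengths, areas and connectivity unchanged). So its area = 303.98 mm². Layer 11 (z = 3.3): the cube is present — its section is the full 14.5×17.5 rectangle (area 253.75 mm²); the cylinder at (2.5, -2) is absent (z outside [4, 15.5]); Combining (union): only the 14.5×17.5 cube is present, so the union is just that shape — area = 253.75 mm²; (whole slice rotated 35° about Z — lengths, areas and connectivity unchanged). So its area = 253.75 mm². Layer 44 is larger (303.98 vs 253.75 mm²).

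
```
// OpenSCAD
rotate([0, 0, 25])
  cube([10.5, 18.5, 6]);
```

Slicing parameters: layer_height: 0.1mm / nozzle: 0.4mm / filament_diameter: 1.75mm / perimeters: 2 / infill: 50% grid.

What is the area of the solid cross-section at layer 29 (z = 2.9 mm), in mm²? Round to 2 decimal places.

At z = 2.9 mm: the 10.5×18.5 cube contributes its full rectangle (area 194.25 mm²); (rotated 25° about Z; rotation is an isometry so areas/perimeters/island counts are preserved). Overall, the cross-section is a single solid region. Net area = 194.25 mm².

194.25 mm²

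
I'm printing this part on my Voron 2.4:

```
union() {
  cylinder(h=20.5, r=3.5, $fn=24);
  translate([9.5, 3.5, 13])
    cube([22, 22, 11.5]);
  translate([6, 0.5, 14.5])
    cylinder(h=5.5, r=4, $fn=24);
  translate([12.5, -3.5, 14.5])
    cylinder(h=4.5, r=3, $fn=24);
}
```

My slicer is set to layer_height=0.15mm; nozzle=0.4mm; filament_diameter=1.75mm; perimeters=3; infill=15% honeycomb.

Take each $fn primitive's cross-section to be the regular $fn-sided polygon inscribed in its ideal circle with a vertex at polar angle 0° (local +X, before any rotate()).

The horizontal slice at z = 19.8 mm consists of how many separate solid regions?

At z = 19.8 mm: the r=3.5 cylinder contributes a regular 24-gon of circumradius 3.5; the 22×22 cube at (9.5, 3.5) contributes its full rectangle; the cylinder at (6, 0.5): section is a regular 24-gon, circumradius r=4; the cylinder at (12.5, -3.5) does not reach this height (z outside [14.5, 19]); Combining (union): the regions partially overlap (shared area 4.29 mm²), so overlapping operands fuse into one piece — 2 connected regions. The result has 2 disconnected regions.

2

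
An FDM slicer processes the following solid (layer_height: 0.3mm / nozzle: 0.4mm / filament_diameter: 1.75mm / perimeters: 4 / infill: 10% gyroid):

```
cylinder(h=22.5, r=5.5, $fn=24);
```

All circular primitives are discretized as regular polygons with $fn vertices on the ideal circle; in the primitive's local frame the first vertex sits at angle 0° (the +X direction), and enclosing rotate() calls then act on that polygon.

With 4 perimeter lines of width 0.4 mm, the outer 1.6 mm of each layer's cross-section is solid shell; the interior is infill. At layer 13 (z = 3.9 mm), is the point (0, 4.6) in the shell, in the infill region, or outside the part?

At z = 3.9 mm: the cylinder: section is a regular 24-gon, circumradius r=5.5. Overall, the cross-section is a single solid region. The nearest boundary edge runs (1.42, 5.31)→(0.00, 5.50); distance from the point to it = 0.89 mm. The point is inside the cross-section, 0.89 mm from the nearest boundary — within the 1.6 mm shell band (4 × 0.4).

shell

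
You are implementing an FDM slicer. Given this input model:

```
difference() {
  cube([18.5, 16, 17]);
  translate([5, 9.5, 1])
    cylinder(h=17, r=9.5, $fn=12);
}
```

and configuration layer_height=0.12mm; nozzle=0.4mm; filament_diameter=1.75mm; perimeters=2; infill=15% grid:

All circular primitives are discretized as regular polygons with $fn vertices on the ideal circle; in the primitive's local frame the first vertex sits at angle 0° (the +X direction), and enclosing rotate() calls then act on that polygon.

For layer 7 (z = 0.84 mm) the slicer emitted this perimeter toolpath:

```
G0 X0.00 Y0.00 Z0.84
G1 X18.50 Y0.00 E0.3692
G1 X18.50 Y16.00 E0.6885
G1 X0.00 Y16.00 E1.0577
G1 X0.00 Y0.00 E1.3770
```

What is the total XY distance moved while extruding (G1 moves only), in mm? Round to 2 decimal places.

69.00 mm

Sum the Euclidean lengths of each G1 segment: total = 69.00 mm.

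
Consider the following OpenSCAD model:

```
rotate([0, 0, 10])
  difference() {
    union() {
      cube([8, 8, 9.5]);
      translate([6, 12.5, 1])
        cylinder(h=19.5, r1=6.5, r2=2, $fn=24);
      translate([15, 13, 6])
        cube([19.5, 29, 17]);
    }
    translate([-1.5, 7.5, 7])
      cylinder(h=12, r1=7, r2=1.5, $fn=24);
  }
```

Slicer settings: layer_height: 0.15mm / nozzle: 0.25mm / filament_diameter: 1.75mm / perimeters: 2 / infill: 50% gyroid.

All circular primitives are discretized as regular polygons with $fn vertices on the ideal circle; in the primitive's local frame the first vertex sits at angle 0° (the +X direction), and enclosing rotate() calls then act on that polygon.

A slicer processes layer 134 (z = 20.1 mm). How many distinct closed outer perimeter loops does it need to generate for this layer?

2

At z = 20.1 mm: the cube does not reach this height (z outside [0, 9.5]); the cone at (6, 12.5) (r1=6.5→r2=2) has section circumradius 2.092 here — a regular 24-gon; the cube at (15, 13) is present — its section is the full 19.5×29 rectangle; Merging all regions: the 2 present regions are separate (no shared area or edge), so areas and boundary lengths simply add and each stays a separate island — 2 connected regions; the cone at (-1.5, 7.5) is not intersected at this z (z outside [7, 19]); Taking the first minus the rest: none of the subtracted shapes is present at this height, so that combined region is unchanged — 2 connected regions; (rotated 10° about Z; rotation is an isometry so areas/perimeters/island counts are preserved). The result has 2 disconnected regions.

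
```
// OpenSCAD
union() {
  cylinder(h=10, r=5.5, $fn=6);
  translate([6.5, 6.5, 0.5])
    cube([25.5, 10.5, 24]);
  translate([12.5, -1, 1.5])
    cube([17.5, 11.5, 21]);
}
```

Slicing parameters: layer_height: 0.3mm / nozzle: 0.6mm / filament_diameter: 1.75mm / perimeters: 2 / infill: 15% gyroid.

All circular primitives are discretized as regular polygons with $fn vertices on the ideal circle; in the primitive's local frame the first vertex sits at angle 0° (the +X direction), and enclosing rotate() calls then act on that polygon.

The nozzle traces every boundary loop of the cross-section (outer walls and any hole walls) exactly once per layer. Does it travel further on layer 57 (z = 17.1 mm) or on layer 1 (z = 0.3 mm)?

Layer 57 (z = 17.1): the cylinder is not intersected at this z (z outside [0, 10]); the 25.5×10.5 cube at (6.5, 6.5) contributes its full rectangle (perimeter 72.00 mm); the cube at (12.5, -1) (footprint 17.5×11.5) is included at this height (perimeter 58.00 mm); Merging all regions: the regions partially overlap (shared area 70.00 mm²), so the edge portions inside another operand are dropped and the merged outline is re-measured after clipping — boundary = 87.00 mm. So its perimeter = 87.00 mm. Layer 1 (z = 0.3): the cylinder: section is a regular 6-gon, circumradius r=5.5 (perimeter = 2·6·5.500·sin(180°/6) = 33.00 mm); the cube at (6.5, 6.5) is not intersected at this z (z outside [0.5, 24.5]); the cube at (12.5, -1) is absent (z outside [1.5, 22.5]); Taking the union: only the r=5.5 cylinder is present, so the union is just that shape — boundary = 33.00 mm. So its perimeter = 33.00 mm. Layer 57 is larger (87.00 vs 33.00 mm).

layer 57 (z = 17.1 mm)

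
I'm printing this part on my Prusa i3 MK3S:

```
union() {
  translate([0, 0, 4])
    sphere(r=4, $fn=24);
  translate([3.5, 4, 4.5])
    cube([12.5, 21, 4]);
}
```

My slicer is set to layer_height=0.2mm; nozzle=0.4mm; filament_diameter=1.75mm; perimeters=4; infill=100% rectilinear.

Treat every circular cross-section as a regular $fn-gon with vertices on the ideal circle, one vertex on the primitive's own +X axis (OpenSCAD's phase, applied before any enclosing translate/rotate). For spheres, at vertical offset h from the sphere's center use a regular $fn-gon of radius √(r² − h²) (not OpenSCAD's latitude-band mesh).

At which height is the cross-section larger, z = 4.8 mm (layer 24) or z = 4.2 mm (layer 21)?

Layer 24 (z = 4.8): the r=4 sphere contributes a regular 24-gon of circumradius √(4²−0.8²) = 3.919 (area = (24/2)·3.919²·sin(360°/24) = 47.71 mm²); the 12.5×21 cube at (3.5, 4) contributes its full rectangle (area 262.50 mm²); Combining (union): the 2 present regions are separate (no shared area or edge), so areas and boundary lengths simply add and each stays a separate island — area = 310.21 mm². So its area = 310.21 mm². Layer 21 (z = 4.2): the r=4 sphere contributes a regular 24-gon of circumradius √(4²−0.2²) = 3.995 (area = (24/2)·3.995²·sin(360°/24) = 49.57 mm²); the cube at (3.5, 4) is not intersected at this z (z outside [4.5, 8.5]); Taking the union: only the r=4 sphere is present, so the union is just that shape — area = 49.57 mm². So its area = 49.57 mm². Layer 24 is larger (310.21 vs 49.57 mm²).

layer 24 (z = 4.8 mm)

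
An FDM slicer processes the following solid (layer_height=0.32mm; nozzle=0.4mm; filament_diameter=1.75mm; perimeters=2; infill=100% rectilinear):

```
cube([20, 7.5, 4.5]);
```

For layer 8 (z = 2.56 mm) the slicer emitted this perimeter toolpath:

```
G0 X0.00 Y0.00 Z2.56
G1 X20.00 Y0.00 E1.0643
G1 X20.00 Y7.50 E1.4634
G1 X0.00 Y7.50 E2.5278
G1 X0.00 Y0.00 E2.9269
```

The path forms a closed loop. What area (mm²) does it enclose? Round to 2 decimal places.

Apply the shoelace formula to the sequence of (X, Y) vertices; enclosed area = 150.00 mm².

150.00 mm²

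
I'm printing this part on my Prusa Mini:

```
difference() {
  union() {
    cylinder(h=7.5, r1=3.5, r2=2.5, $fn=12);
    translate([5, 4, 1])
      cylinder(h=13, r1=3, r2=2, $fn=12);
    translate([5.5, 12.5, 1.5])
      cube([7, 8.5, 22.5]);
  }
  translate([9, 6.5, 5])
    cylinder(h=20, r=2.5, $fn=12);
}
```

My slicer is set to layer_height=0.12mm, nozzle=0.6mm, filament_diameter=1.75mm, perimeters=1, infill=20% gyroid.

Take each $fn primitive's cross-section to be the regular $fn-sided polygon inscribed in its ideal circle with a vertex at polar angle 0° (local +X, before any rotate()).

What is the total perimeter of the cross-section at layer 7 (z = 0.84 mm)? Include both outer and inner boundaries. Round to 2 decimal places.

At z = 0.84 mm: the cone: at t=0.112 of its height the radius interpolates to r₁+(r₂−r₁)t = 3.388, giving a regular 12-gon of that circumradius (perimeter = 2·12·3.388·sin(180°/12) = 21.05 mm); the cone at (5, 4) is absent (z outside [1, 14]); the cube at (5.5, 12.5) does not reach this height (z outside [1.5, 24]); Taking the union: only the cone is present, so the union is just that shape — boundary = 21.05 mm; the cylinder at (9, 6.5) is not intersected at this z (z outside [5, 25]); Subtracting the remaining from the first: none of the subtracted shapes is present at this height, so that combined region is unchanged — boundary = 21.05 mm. Overall, the cross-section is a single solid region. Total boundary length (outer) = 21.05 mm.

21.05 mm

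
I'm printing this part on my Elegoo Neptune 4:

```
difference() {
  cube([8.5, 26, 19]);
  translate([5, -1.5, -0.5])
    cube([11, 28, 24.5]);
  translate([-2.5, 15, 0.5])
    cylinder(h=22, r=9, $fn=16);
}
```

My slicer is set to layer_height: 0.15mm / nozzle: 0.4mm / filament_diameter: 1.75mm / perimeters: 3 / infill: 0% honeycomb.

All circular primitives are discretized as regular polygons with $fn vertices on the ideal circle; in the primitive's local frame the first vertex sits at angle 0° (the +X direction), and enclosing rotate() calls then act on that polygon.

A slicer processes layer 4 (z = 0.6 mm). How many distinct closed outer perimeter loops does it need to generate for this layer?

At z = 0.6 mm: the 8.5×26 cube contributes its full rectangle; the cube at (5, -1.5) (footprint 11×28) is included at this height; the r=9 cylinder at (-2.5, 15) contributes a regular 16-gon of circumradius 9; Taking the first minus the rest: starting from the 8.5×26 cube, the 11×28 cube at (5, -1.5) partially overlaps it — only the 91.00 mm² overlap (of its 308.00 mm²) is removed, clipping the outline; the r=9 cylinder at (-2.5, 15) partially overlaps it — only the 71.27 mm² overlap (of its 247.98 mm²) is removed, clipping the outline — 2 connected regions. The result has 2 disconnected regions.

2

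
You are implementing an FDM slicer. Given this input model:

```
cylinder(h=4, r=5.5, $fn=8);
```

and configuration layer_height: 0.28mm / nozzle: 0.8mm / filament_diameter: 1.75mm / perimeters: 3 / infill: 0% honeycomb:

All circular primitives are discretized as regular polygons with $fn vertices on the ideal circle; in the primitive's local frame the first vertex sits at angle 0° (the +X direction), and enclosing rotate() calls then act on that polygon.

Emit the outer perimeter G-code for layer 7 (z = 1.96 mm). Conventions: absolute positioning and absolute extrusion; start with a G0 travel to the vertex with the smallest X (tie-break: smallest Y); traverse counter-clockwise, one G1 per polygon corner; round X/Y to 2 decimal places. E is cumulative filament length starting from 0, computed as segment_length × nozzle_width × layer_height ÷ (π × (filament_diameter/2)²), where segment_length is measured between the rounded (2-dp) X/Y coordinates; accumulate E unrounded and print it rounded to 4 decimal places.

At z = 1.96 mm: the r=5.5 cylinder contributes a regular 8-gon of circumradius 5.5. The outline is a single polygon with 8 vertices. Extrusion per mm of travel: 0.8 × 0.28 / (π × 0.875²) = 0.093128. Accumulating E over each segment gives final E = 3.1366.

G0 X-5.50 Y0.00 Z1.96
G1 X-3.89 Y-3.89 E0.3921
G1 X0.00 Y-5.50 E0.7841
G1 X3.89 Y-3.89 E1.1762
G1 X5.50 Y0.00 E1.5683
G1 X3.89 Y3.89 E1.9604
G1 X0.00 Y5.50 E2.3524
G1 X-3.89 Y3.89 E2.7445
G1 X-5.50 Y0.00 E3.1366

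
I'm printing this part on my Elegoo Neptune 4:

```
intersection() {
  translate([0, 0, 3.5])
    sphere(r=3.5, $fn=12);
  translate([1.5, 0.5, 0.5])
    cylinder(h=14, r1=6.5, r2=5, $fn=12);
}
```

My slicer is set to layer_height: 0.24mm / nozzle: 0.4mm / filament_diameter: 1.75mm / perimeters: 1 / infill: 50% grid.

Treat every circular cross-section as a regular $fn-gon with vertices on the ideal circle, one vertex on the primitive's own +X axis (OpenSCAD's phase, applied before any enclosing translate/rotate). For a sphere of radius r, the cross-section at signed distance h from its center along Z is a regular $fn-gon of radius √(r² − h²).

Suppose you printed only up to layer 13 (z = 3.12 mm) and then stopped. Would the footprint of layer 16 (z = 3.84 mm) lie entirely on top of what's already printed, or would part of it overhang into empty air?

Compare the two slices. At z = 3.12: the sphere: section is a regular 12-gon, circumradius = √(r²−h²) = √(3.5²−0.38²) = 3.479 (area = (12/2)·3.479²·sin(360°/12) = 36.32 mm²); the cone at (1.5, 0.5) (r1=6.5→r2=5) has section circumradius 6.219 here — a regular 12-gon (area = (12/2)·6.219²·sin(360°/12) = 116.04 mm²); After intersecting: the r=3.5 sphere lies inside the cone at (1.5, 0.5), so it is kept whole — area = 36.32 mm². At z = 3.84: the r=3.5 sphere slices to a regular 12-gon of circumradius 3.483 (√(r²−h²) with h=0.34 from center) (area = (12/2)·3.483²·sin(360°/12) = 36.40 mm²); the cone at (1.5, 0.5) contributes a regular 12-gon of circumradius 6.142 (interpolated between r1=6.5 and r2=5 at t=0.239) (area = (12/2)·6.142²·sin(360°/12) = 113.18 mm²); After intersecting: the r=3.5 sphere lies inside the cone at (1.5, 0.5), so it is kept whole — area = 36.40 mm². Checking containment: the cross-section at z = 3.84 is a subset of the cross-section at z = 3.12.

entirely on top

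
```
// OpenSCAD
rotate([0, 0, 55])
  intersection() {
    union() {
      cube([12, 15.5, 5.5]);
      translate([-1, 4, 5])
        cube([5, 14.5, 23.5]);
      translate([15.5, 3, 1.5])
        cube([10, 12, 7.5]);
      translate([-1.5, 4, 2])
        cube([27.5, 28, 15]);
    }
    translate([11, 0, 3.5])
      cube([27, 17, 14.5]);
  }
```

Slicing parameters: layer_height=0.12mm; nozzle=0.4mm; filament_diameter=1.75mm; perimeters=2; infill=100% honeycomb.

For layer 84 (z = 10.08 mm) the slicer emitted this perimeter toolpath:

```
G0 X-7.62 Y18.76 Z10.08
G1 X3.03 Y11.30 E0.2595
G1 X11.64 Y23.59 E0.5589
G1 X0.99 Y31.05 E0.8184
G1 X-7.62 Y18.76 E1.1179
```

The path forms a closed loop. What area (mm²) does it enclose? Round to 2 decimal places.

Apply the shoelace formula to the sequence of (X, Y) vertices; enclosed area = 195.12 mm².

195.12 mm²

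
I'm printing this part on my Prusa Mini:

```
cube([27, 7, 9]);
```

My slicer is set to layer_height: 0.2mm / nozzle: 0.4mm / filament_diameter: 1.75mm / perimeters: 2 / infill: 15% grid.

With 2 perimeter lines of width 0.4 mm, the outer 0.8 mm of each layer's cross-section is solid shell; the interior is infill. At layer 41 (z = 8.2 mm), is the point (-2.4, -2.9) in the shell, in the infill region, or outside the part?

At z = 8.2 mm: the cube (footprint 27×7) is included at this height. Overall, the cross-section is a single solid region. The nearest boundary edge runs (0.00, 0.00)→(27.00, 0.00); distance from the point to it = 3.76 mm. The point is not inside any of the regions above, so it lies outside the cross-section (3.76 mm from the nearest boundary).

outside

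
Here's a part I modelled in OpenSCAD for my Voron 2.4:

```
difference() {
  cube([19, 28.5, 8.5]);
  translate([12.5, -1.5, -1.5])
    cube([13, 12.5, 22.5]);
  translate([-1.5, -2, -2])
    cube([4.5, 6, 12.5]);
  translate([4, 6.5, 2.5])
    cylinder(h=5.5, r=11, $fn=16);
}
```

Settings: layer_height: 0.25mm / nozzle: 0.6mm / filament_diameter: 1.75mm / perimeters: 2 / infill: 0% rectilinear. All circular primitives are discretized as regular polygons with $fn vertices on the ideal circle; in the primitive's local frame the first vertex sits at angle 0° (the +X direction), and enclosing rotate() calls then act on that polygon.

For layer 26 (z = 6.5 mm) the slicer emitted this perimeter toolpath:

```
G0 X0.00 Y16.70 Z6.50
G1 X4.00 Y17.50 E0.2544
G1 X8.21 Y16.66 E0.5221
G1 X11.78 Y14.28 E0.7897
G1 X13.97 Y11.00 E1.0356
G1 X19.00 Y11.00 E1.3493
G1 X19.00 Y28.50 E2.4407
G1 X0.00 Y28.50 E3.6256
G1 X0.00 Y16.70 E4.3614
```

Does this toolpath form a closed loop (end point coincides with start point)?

yes

Start point (G0): (0.00, 16.70). End point (last G1): the path returns to the start — closed.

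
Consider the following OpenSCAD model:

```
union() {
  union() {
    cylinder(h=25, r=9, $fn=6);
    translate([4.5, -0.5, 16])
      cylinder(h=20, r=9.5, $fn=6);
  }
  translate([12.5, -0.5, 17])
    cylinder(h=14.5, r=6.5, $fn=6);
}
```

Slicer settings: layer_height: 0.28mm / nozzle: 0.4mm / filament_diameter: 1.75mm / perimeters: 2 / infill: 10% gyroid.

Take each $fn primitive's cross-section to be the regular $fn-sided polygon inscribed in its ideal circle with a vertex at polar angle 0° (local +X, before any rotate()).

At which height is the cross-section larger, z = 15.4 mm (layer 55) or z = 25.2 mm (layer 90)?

layer 90 (z = 25.2 mm)

Layer 55 (z = 15.4): the r=9 cylinder gives a regular 6-gon of circumradius 9 (constant along its height) (area = (6/2)·9.000²·sin(360°/6) = 210.44 mm²); the cylinder at (4.5, -0.5) does not reach this height (z outside [16, 36]); Merging all regions: only the r=9 cylinder is present, so the union is just that shape — area = 210.44 mm²; the cylinder at (12.5, -0.5) does not reach this height (z outside [17, 31.5]); Taking the union: only that combined region is present, so the union is just that shape — area = 210.44 mm². So its area = 210.44 mm². Layer 90 (z = 25.2): the cylinder does not reach this height (z outside [0, 25]); the r=9.5 cylinder at (4.5, -0.5) gives a regular 6-gon of circumradius 9.5 (constant along its height) (area = (6/2)·9.500²·sin(360°/6) = 234.48 mm²); Merging all regions: only the r=9.5 cylinder at (4.5, -0.5) is present, so the union is just that shape — area = 234.48 mm²; the cylinder at (12.5, -0.5): section is a regular 6-gon, circumradius r=6.5 (area = (6/2)·6.500²·sin(360°/6) = 109.77 mm²); Combining (union): the regions partially overlap — summed areas 344.25 mm² minus the doubly-counted overlap 53.48 mm² gives 290.77 mm² — area = 290.77 mm². So its area = 290.77 mm². Layer 90 is larger (290.77 vs 210.44 mm²).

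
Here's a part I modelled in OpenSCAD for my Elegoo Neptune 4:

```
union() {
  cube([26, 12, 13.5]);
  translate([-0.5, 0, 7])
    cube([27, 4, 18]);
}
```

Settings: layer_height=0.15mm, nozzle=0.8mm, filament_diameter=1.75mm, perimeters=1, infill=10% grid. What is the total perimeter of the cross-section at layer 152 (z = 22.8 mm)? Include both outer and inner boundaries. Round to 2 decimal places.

62.00 mm

At z = 22.8 mm: the cube does not reach this height (z outside [0, 13.5]); the 27×4 cube at (-0.5, 0) contributes its full rectangle (perimeter 62.00 mm); Merging all regions: only the 27×4 cube at (-0.5, 0) is present, so the union is just that shape — boundary = 62.00 mm. Overall, the cross-section is a single solid region. Total boundary length (outer) = 62.00 mm.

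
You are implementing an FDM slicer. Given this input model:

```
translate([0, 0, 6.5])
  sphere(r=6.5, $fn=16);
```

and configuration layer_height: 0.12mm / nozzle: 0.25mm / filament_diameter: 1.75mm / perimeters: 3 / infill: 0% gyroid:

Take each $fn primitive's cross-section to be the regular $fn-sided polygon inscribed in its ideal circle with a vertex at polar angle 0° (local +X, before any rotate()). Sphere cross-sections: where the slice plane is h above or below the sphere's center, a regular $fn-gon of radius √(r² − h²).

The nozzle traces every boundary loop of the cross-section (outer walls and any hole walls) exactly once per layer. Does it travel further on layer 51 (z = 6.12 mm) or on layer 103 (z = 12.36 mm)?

Layer 51 (z = 6.12): the r=6.5 sphere slices to a regular 16-gon of circumradius 6.489 (√(r²−h²) with h=0.38 from center) (perimeter = 2·16·6.489·sin(180°/16) = 40.51 mm). So its perimeter = 40.51 mm. Layer 103 (z = 12.36): the r=6.5 sphere contributes a regular 16-gon of circumradius √(6.5²−5.86²) = 2.813 (perimeter = 2·16·2.813·sin(180°/16) = 17.56 mm). So its perimeter = 17.56 mm. Layer 51 is larger (40.51 vs 17.56 mm).

layer 51 (z = 6.12 mm)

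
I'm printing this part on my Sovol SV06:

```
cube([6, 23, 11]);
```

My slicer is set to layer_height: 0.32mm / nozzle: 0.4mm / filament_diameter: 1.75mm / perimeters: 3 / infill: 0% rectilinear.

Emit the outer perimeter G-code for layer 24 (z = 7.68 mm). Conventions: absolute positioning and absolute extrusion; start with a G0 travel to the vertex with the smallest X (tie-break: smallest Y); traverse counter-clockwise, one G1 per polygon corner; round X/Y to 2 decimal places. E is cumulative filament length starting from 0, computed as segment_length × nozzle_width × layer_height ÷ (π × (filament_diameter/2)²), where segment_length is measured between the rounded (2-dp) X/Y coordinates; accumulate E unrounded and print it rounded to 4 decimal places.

At z = 7.68 mm: the cube (footprint 6×23) is included at this height. The outline is a single polygon with 4 vertices. Extrusion per mm of travel: 0.4 × 0.32 / (π × 0.875²) = 0.053216. Accumulating E over each segment gives final E = 3.0865.

G0 X0.00 Y0.00 Z7.68
G1 X6.00 Y0.00 E0.3193
G1 X6.00 Y23.00 E1.5433
G1 X0.00 Y23.00 E1.8626
G1 X0.00 Y0.00 E3.0865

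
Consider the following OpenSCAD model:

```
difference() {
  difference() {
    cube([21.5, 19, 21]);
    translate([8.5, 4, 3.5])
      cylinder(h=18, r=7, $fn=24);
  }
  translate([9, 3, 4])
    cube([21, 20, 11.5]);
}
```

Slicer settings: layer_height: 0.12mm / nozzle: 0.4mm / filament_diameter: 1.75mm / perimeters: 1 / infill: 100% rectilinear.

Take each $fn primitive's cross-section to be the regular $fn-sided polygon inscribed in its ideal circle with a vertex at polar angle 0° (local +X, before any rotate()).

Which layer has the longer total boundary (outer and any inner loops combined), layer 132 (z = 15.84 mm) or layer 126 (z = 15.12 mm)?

Layer 132 (z = 15.84): the cube (footprint 21.5×19) is included at this height (perimeter 81.00 mm); the r=7 cylinder at (8.5, 4) gives a regular 24-gon of circumradius 7 (constant along its height) (perimeter = 2·24·7.000·sin(180°/24) = 43.86 mm); Taking the first minus the rest: starting from the 21.5×19 cube, the r=7 cylinder at (8.5, 4) partially overlaps it — only the 128.55 mm² overlap (of its 152.19 mm²) is removed, clipping the outline — boundary = 100.14 mm; the cube at (9, 3) is not intersected at this z (z outside [4, 15.5]); Subtracting the remaining from the first: none of the subtracted shapes is present at this height, so that combined region is unchanged — boundary = 100.14 mm. So its perimeter = 100.14 mm. Layer 126 (z = 15.12): the cube (footprint 21.5×19) is included at this height (perimeter 81.00 mm); the r=7 cylinder at (8.5, 4) contributes a regular 24-gon of circumradius 7 (perimeter = 2·24·7.000·sin(180°/24) = 43.86 mm); Subtracting the remaining from the first: starting from the 21.5×19 cube, the r=7 cylinder at (8.5, 4) partially overlaps it — only the 128.55 mm² overlap (of its 152.19 mm²) is removed, clipping the outline — boundary = 100.14 mm; the cube at (9, 3) is present — its section is the full 21×20 rectangle (perimeter 82.00 mm); Taking the first minus the rest: starting from the result so far, the 21×20 cube at (9, 3) partially overlaps it — only the 159.00 mm² overlap (of its 420.00 mm²) is removed, clipping the outline — boundary = 74.37 mm. So its perimeter = 74.37 mm. Layer 132 is larger (100.14 vs 74.37 mm).

layer 132 (z = 15.84 mm)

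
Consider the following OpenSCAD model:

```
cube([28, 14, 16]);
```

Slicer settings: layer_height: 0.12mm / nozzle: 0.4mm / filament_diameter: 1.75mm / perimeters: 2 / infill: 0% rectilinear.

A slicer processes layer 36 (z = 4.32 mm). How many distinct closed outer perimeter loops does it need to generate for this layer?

At z = 4.32 mm: the cube is present — its section is the full 28×14 rectangle. The result has 1 disconnected region.

1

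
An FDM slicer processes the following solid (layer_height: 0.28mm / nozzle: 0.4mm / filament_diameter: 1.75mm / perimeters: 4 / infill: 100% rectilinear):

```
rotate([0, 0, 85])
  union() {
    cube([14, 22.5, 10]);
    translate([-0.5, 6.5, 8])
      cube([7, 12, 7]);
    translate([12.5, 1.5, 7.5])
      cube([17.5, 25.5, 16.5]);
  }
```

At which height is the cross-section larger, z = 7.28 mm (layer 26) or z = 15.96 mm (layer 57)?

Layer 26 (z = 7.28): the cube is present — its section is the full 14×22.5 rectangle (area 315.00 mm²); the cube at (-0.5, 6.5) is absent (z outside [8, 15]); the cube at (12.5, 1.5) is absent (z outside [7.5, 24]); Taking the union: only the 14×22.5 cube is present, so the union is just that shape — area = 315.00 mm²; (rotated 85° about Z; rotation is an isometry so areas/perimeters/island counts are preserved). So its area = 315.00 mm². Layer 57 (z = 15.96): the cube is not intersected at this z (z outside [0, 10]); the cube at (-0.5, 6.5) does not reach this height (z outside [8, 15]); the 17.5×25.5 cube at (12.5, 1.5) contributes its full rectangle (area 446.25 mm²); Taking the union: only the 17.5×25.5 cube at (12.5, 1.5) is present, so the union is just that shape — area = 446.25 mm²; (whole slice rotated 85° about Z — lengths, areas and connectivity unchanged). So its area = 446.25 mm². Layer 57 is larger (446.25 vs 315.00 mm²).

layer 57 (z = 15.96 mm)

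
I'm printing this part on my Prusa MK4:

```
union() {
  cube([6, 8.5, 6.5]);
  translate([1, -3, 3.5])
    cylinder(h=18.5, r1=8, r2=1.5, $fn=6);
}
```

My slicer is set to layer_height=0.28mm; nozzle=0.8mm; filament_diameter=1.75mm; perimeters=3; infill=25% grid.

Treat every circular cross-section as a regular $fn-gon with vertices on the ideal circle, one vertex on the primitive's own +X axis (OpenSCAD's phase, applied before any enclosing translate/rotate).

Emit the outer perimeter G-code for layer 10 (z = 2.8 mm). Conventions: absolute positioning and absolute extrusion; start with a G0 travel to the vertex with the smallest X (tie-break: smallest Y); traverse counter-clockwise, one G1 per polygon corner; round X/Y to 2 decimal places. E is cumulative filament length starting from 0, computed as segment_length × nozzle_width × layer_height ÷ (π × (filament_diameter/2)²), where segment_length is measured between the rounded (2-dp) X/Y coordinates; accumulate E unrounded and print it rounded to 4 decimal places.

At z = 2.8 mm: the 6×8.5 cube contributes its full rectangle; the cone at (1, -3) is absent (z outside [3.5, 22]); Combining (union): only the 6×8.5 cube is present, so the union is just that shape — 1 connected region. The outline is a single polygon with 4 vertices. Extrusion per mm of travel: 0.8 × 0.28 / (π × 0.875²) = 0.093128. Accumulating E over each segment gives final E = 2.7007.

G0 X0.00 Y0.00 Z2.80
G1 X6.00 Y0.00 E0.5588
G1 X6.00 Y8.50 E1.3504
G1 X0.00 Y8.50 E1.9091
G1 X0.00 Y0.00 E2.7007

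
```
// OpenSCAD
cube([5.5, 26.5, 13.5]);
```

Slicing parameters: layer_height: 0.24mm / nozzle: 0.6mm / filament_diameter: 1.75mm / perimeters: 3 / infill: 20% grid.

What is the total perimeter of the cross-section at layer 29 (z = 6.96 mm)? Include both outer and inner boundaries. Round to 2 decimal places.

64.00 mm

At z = 6.96 mm: the cube (footprint 5.5×26.5) is included at this height (perimeter 64.00 mm). Overall, the cross-section is a single solid region. Total boundary length (outer) = 64.00 mm.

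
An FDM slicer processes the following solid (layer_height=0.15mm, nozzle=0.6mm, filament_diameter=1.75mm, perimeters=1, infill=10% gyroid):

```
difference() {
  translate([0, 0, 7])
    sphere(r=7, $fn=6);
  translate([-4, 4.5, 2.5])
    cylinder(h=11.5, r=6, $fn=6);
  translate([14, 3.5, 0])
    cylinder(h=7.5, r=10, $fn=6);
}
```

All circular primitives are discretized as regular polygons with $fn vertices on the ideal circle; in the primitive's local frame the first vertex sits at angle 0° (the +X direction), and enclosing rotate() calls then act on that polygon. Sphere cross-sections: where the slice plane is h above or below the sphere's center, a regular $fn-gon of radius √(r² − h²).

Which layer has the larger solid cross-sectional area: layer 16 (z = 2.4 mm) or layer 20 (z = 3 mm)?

layer 16 (z = 2.4 mm)

Layer 16 (z = 2.4): the r=7 sphere slices to a regular 6-gon of circumradius 5.276 (√(r²−h²) with h=4.6 from center) (area = (6/2)·5.276²·sin(360°/6) = 72.33 mm²); the cylinder at (-4, 4.5) does not reach this height (z outside [2.5, 14]); the r=10 cylinder at (14, 3.5) gives a regular 6-gon of circumradius 10 (constant along its height) (area = (6/2)·10.000²·sin(360°/6) = 259.81 mm²); Taking the first minus the rest: starting from the r=7 sphere (72.33 mm²), the r=10 cylinder at (14, 3.5) misses the remaining region (no effect) — area = 72.33 mm². So its area = 72.33 mm². Layer 20 (z = 3): the r=7 sphere slices to a regular 6-gon of circumradius 5.745 (√(r²−h²) with h=4 from center) (area = (6/2)·5.745²·sin(360°/6) = 85.74 mm²); the r=6 cylinder at (-4, 4.5) gives a regular 6-gon of circumradius 6 (constant along its height) (area = (6/2)·6.000²·sin(360°/6) = 93.53 mm²); the cylinder at (14, 3.5): section is a regular 6-gon, circumradius r=10 (area = (6/2)·10.000²·sin(360°/6) = 259.81 mm²); Subtracting the remaining from the first: starting from the r=7 sphere (85.74 mm²), the r=6 cylinder at (-4, 4.5) partially overlaps it — only the 28.78 mm² overlap (of its 93.53 mm²) is removed, clipping the outline; the r=10 cylinder at (14, 3.5) misses the remaining region (no effect) — area = 56.96 mm². So its area = 56.96 mm². Layer 16 is larger (72.33 vs 56.96 mm²).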